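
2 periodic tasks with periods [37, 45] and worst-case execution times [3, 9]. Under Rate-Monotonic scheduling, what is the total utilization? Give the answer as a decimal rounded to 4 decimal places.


Compute individual utilizations (exact fractions):
  Task 1: C/T = 3/37 (approx. 0.0811)
  Task 2: C/T = 9/45 = 1/5 (approx. 0.2)
Total utilization U = 3/37 + 1/5 = 52/185
Rounded to 4 decimal places: U = 0.2811
RM (Liu & Layland) bound for 2 tasks = 0.828427; compare with U = 52/185 (approx. 0.281081)
U <= bound, so schedulable by RM sufficient condition.

0.2811


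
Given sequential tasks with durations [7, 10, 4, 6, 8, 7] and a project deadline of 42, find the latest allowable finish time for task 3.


LF(activity 3) = deadline - sum of successor durations
Successors: activities 4 through 6 with durations [6, 8, 7]
Sum of successor durations = 21
LF = 42 - 21 = 21

21


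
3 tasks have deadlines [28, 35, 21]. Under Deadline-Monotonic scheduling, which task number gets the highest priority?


Sort tasks by relative deadline (ascending):
  Task 3: deadline = 21
  Task 1: deadline = 28
  Task 2: deadline = 35
Priority order (highest first): [3, 1, 2]
Highest priority task = 3

3


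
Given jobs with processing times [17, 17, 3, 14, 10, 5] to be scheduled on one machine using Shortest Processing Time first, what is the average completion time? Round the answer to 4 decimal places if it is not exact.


Sort jobs by processing time (SPT order): [3, 5, 10, 14, 17, 17]
Compute completion times sequentially:
  Job 1: processing = 3, completes at 3
  Job 2: processing = 5, completes at 8
  Job 3: processing = 10, completes at 18
  Job 4: processing = 14, completes at 32
  Job 5: processing = 17, completes at 49
  Job 6: processing = 17, completes at 66
Sum of completion times = 176
Average completion time = 176/6 = 29.3333

29.3333


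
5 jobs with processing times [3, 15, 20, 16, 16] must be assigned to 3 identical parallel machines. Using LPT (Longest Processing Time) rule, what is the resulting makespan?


Sort jobs in decreasing order (LPT): [20, 16, 16, 15, 3]
Assign each job to the least loaded machine:
  Machine 1: jobs [20], load = 20
  Machine 2: jobs [16, 15], load = 31
  Machine 3: jobs [16, 3], load = 19
Makespan = max load = 31

31


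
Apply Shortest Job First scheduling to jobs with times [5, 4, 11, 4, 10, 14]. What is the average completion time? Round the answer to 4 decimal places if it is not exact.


SJF order (ascending): [4, 4, 5, 10, 11, 14]
Completion times:
  Job 1: burst=4, C=4
  Job 2: burst=4, C=8
  Job 3: burst=5, C=13
  Job 4: burst=10, C=23
  Job 5: burst=11, C=34
  Job 6: burst=14, C=48
Average completion = 130/6 = 21.6667

21.6667


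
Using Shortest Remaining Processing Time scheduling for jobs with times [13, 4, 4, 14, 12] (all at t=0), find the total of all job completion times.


Since all jobs arrive at t=0, SRPT equals SPT ordering.
SPT order: [4, 4, 12, 13, 14]
Completion times:
  Job 1: p=4, C=4
  Job 2: p=4, C=8
  Job 3: p=12, C=20
  Job 4: p=13, C=33
  Job 5: p=14, C=47
Total completion time = 4 + 8 + 20 + 33 + 47 = 112

112


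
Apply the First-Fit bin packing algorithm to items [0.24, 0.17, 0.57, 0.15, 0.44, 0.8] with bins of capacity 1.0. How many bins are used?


Place items sequentially using First-Fit:
  Item 0.24 -> new Bin 1
  Item 0.17 -> Bin 1 (now 0.41)
  Item 0.57 -> Bin 1 (now 0.98)
  Item 0.15 -> new Bin 2
  Item 0.44 -> Bin 2 (now 0.59)
  Item 0.8 -> new Bin 3
Total bins used = 3

3


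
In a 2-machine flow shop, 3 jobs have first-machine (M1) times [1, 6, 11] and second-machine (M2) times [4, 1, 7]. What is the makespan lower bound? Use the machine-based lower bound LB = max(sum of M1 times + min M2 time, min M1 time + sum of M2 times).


LB1 = sum(M1 times) + min(M2 times) = 18 + 1 = 19
LB2 = min(M1 times) + sum(M2 times) = 1 + 12 = 13
Lower bound = max(LB1, LB2) = max(19, 13) = 19

19


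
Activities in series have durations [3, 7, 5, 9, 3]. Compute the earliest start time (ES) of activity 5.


Activity 5 starts after activities 1 through 4 complete.
Predecessor durations: [3, 7, 5, 9]
ES = 3 + 7 + 5 + 9 = 24

24


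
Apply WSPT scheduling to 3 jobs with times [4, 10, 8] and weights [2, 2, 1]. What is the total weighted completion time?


Compute p/w ratios and sort ascending (WSPT): [(4, 2), (10, 2), (8, 1)]
Compute weighted completion times:
  Job (p=4,w=2): C=4, w*C=2*4=8
  Job (p=10,w=2): C=14, w*C=2*14=28
  Job (p=8,w=1): C=22, w*C=1*22=22
Total weighted completion time = 58

58


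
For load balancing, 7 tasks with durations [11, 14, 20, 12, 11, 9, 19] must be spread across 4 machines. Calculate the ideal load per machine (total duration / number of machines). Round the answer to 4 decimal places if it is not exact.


Total processing time = 11 + 14 + 20 + 12 + 11 + 9 + 19 = 96
Number of machines = 4
Ideal balanced load = 96 / 4 = 24.0

24.0


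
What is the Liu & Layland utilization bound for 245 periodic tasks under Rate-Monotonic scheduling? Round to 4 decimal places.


Compute 2^(1/245) = 1.0028331781
Subtract 1: 1.0028331781 - 1 = 0.0028331781
Multiply by n: 245 * 0.0028331781 = 0.6941286345
Round to 4 dp: 0.6941

0.6941


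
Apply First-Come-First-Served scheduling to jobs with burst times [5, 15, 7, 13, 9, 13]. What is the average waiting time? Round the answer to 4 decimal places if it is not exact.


FCFS order (as given): [5, 15, 7, 13, 9, 13]
Waiting times:
  Job 1: wait = 0
  Job 2: wait = 5
  Job 3: wait = 20
  Job 4: wait = 27
  Job 5: wait = 40
  Job 6: wait = 49
Sum of waiting times = 141
Average waiting time = 141/6 = 23.5

23.5


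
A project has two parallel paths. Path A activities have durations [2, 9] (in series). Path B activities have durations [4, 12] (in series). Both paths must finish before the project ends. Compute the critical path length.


Path A total = 2 + 9 = 11
Path B total = 4 + 12 = 16
Critical path = longest path = max(11, 16) = 16

16


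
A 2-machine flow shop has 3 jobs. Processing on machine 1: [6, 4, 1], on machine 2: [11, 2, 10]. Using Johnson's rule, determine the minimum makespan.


Apply Johnson's rule:
  Group 1 (a <= b): [(3, 1, 10), (1, 6, 11)]
  Group 2 (a > b): [(2, 4, 2)]
Optimal job order: [3, 1, 2]
Schedule:
  Job 3: M1 done at 1, M2 done at 11
  Job 1: M1 done at 7, M2 done at 22
  Job 2: M1 done at 11, M2 done at 24
Makespan = 24

24


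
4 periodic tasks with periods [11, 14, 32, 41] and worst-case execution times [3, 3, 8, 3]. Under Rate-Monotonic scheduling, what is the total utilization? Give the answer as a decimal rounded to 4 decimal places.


Compute individual utilizations (exact fractions):
  Task 1: C/T = 3/11 (approx. 0.2727)
  Task 2: C/T = 3/14 (approx. 0.2143)
  Task 3: C/T = 8/32 = 1/4 (approx. 0.25)
  Task 4: C/T = 3/41 (approx. 0.0732)
Total utilization U = 3/11 + 3/14 + 1/4 + 3/41 = 10231/12628
Rounded to 4 decimal places: U = 0.8102
RM (Liu & Layland) bound for 4 tasks = 0.756828; compare with U = 10231/12628 (approx. 0.810184)
bound < U <= 1, so the RM sufficient condition is not met (inconclusive; an exact test such as response-time analysis is needed).

0.8102


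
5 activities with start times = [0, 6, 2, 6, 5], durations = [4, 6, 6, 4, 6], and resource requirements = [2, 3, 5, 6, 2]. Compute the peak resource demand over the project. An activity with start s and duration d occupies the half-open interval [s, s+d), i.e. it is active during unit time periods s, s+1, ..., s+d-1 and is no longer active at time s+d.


Each activity i is active on [start_i, start_i + duration_i).
Compute total resource usage per time slot:
  t=0: active resources = [2], total = 2
  t=1: active resources = [2], total = 2
  t=2: active resources = [2, 5], total = 7
  t=3: active resources = [2, 5], total = 7
  t=4: active resources = [5], total = 5
  t=5: active resources = [5, 2], total = 7
  t=6: active resources = [3, 5, 6, 2], total = 16
  t=7: active resources = [3, 5, 6, 2], total = 16
  t=8: active resources = [3, 6, 2], total = 11
  t=9: active resources = [3, 6, 2], total = 11
  t=10: active resources = [3, 2], total = 5
  t=11: active resources = [3], total = 3
Peak resource demand = 16

16


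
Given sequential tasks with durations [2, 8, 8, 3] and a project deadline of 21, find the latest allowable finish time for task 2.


LF(activity 2) = deadline - sum of successor durations
Successors: activities 3 through 4 with durations [8, 3]
Sum of successor durations = 11
LF = 21 - 11 = 10

10


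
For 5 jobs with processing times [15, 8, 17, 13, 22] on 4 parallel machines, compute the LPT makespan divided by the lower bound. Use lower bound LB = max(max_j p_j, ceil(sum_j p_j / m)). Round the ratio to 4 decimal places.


LPT order: [22, 17, 15, 13, 8]
Machine loads after assignment: [22, 17, 15, 21]
LPT makespan = 22
Lower bound = max(max_job, ceil(total/4)) = max(22, 19) = 22
Ratio = 22 / 22 = 1.0

1.0


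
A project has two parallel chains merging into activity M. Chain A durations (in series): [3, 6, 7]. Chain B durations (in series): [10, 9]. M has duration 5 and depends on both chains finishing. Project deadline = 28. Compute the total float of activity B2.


Forward pass: ES(B2) = sum of predecessors on chain B = 10
EF = ES + duration = 10 + 9 = 19
Backward pass: LF(M) = deadline = 28; LS(M) = 28 - 5 = 23
LF(B2) = LS(M) - sum(successors on chain B) = 23 - 0 = 23
LS = LF - duration = 23 - 9 = 14
Total float = LS - ES = 14 - 10 = 4

4


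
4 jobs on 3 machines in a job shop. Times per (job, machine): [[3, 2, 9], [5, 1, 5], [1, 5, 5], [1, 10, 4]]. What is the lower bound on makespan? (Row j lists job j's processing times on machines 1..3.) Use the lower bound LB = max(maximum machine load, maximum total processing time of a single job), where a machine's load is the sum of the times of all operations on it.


Machine loads:
  Machine 1: 3 + 5 + 1 + 1 = 10
  Machine 2: 2 + 1 + 5 + 10 = 18
  Machine 3: 9 + 5 + 5 + 4 = 23
Max machine load = 23
Job totals:
  Job 1: 14
  Job 2: 11
  Job 3: 11
  Job 4: 15
Max job total = 15
Lower bound = max(23, 15) = 23

23


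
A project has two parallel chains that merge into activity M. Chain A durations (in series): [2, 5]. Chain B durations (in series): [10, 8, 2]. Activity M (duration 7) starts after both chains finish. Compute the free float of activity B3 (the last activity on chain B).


ES(B3) = sum of predecessors on chain B = 18
EF(B3) = ES + duration = 18 + 2 = 20
Successor of B3 is M. ES(M) = max(sum(A), sum(B)) = max(7, 20) = 20
Free float = ES(successor) - EF(current) = 20 - 20 = 0

0


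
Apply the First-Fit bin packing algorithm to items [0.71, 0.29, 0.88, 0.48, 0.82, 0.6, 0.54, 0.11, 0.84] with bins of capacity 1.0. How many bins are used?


Place items sequentially using First-Fit:
  Item 0.71 -> new Bin 1
  Item 0.29 -> Bin 1 (now 1.0)
  Item 0.88 -> new Bin 2
  Item 0.48 -> new Bin 3
  Item 0.82 -> new Bin 4
  Item 0.6 -> new Bin 5
  Item 0.54 -> new Bin 6
  Item 0.11 -> Bin 2 (now 0.99)
  Item 0.84 -> new Bin 7
Total bins used = 7

7


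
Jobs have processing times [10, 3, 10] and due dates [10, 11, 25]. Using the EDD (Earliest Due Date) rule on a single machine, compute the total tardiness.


Sort by due date (EDD order): [(10, 10), (3, 11), (10, 25)]
Compute completion times and tardiness:
  Job 1: p=10, d=10, C=10, tardiness=max(0,10-10)=0
  Job 2: p=3, d=11, C=13, tardiness=max(0,13-11)=2
  Job 3: p=10, d=25, C=23, tardiness=max(0,23-25)=0
Total tardiness = 2

2


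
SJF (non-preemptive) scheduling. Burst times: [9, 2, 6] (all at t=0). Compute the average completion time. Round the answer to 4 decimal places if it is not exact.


SJF order (ascending): [2, 6, 9]
Completion times:
  Job 1: burst=2, C=2
  Job 2: burst=6, C=8
  Job 3: burst=9, C=17
Average completion = 27/3 = 9.0

9.0


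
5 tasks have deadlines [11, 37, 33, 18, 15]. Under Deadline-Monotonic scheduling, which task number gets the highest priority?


Sort tasks by relative deadline (ascending):
  Task 1: deadline = 11
  Task 5: deadline = 15
  Task 4: deadline = 18
  Task 3: deadline = 33
  Task 2: deadline = 37
Priority order (highest first): [1, 5, 4, 3, 2]
Highest priority task = 1

1


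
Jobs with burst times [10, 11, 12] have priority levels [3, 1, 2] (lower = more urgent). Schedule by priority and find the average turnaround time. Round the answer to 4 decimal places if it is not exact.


Sort by priority (ascending = highest first):
Order: [(1, 11), (2, 12), (3, 10)]
Completion times:
  Priority 1, burst=11, C=11
  Priority 2, burst=12, C=23
  Priority 3, burst=10, C=33
Average turnaround = 67/3 = 22.3333

22.3333


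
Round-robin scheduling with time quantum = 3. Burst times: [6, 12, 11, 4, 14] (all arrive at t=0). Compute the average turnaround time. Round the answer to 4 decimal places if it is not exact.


Time quantum = 3
Execution trace:
  J1 runs 3 units, time = 3
  J2 runs 3 units, time = 6
  J3 runs 3 units, time = 9
  J4 runs 3 units, time = 12
  J5 runs 3 units, time = 15
  J1 runs 3 units, time = 18
  J2 runs 3 units, time = 21
  J3 runs 3 units, time = 24
  J4 runs 1 units, time = 25
  J5 runs 3 units, time = 28
  J2 runs 3 units, time = 31
  J3 runs 3 units, time = 34
  J5 runs 3 units, time = 37
  J2 runs 3 units, time = 40
  J3 runs 2 units, time = 42
  J5 runs 3 units, time = 45
  J5 runs 2 units, time = 47
Finish times: [18, 40, 42, 25, 47]
Average turnaround = 172/5 = 34.4

34.4


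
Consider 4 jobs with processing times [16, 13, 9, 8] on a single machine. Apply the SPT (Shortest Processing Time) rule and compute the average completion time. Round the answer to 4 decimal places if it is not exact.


Sort jobs by processing time (SPT order): [8, 9, 13, 16]
Compute completion times sequentially:
  Job 1: processing = 8, completes at 8
  Job 2: processing = 9, completes at 17
  Job 3: processing = 13, completes at 30
  Job 4: processing = 16, completes at 46
Sum of completion times = 101
Average completion time = 101/4 = 25.25

25.25


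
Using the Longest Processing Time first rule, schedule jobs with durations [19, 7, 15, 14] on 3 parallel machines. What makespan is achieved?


Sort jobs in decreasing order (LPT): [19, 15, 14, 7]
Assign each job to the least loaded machine:
  Machine 1: jobs [19], load = 19
  Machine 2: jobs [15], load = 15
  Machine 3: jobs [14, 7], load = 21
Makespan = max load = 21

21


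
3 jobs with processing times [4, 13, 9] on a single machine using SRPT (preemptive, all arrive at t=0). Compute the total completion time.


Since all jobs arrive at t=0, SRPT equals SPT ordering.
SPT order: [4, 9, 13]
Completion times:
  Job 1: p=4, C=4
  Job 2: p=9, C=13
  Job 3: p=13, C=26
Total completion time = 4 + 13 + 26 = 43

43


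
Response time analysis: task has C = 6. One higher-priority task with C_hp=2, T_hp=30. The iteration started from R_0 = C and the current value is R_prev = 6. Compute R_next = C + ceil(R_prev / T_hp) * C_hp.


R_next = C + ceil(R_prev / T_hp) * C_hp
ceil(6 / 30) = ceil(0.2) = 1
Interference = 1 * 2 = 2
R_next = 6 + 2 = 8

8


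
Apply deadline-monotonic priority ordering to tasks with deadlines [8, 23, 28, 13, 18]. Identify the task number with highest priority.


Sort tasks by relative deadline (ascending):
  Task 1: deadline = 8
  Task 4: deadline = 13
  Task 5: deadline = 18
  Task 2: deadline = 23
  Task 3: deadline = 28
Priority order (highest first): [1, 4, 5, 2, 3]
Highest priority task = 1

1


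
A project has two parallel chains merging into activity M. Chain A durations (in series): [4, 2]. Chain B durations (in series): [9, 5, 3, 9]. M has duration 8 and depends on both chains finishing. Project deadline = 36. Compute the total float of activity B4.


Forward pass: ES(B4) = sum of predecessors on chain B = 17
EF = ES + duration = 17 + 9 = 26
Backward pass: LF(M) = deadline = 36; LS(M) = 36 - 8 = 28
LF(B4) = LS(M) - sum(successors on chain B) = 28 - 0 = 28
LS = LF - duration = 28 - 9 = 19
Total float = LS - ES = 19 - 17 = 2

2


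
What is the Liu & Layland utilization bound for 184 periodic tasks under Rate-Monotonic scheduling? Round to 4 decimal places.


Compute 2^(1/184) = 1.0037742087
Subtract 1: 1.0037742087 - 1 = 0.0037742087
Multiply by n: 184 * 0.0037742087 = 0.6944544008
Round to 4 dp: 0.6945

0.6945


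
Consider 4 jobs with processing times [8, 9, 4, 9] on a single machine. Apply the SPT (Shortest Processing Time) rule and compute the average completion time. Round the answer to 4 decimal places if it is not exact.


Sort jobs by processing time (SPT order): [4, 8, 9, 9]
Compute completion times sequentially:
  Job 1: processing = 4, completes at 4
  Job 2: processing = 8, completes at 12
  Job 3: processing = 9, completes at 21
  Job 4: processing = 9, completes at 30
Sum of completion times = 67
Average completion time = 67/4 = 16.75

16.75


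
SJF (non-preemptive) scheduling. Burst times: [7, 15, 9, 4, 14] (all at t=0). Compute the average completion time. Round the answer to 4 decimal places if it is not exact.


SJF order (ascending): [4, 7, 9, 14, 15]
Completion times:
  Job 1: burst=4, C=4
  Job 2: burst=7, C=11
  Job 3: burst=9, C=20
  Job 4: burst=14, C=34
  Job 5: burst=15, C=49
Average completion = 118/5 = 23.6

23.6


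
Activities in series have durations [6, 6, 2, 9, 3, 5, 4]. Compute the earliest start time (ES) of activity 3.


Activity 3 starts after activities 1 through 2 complete.
Predecessor durations: [6, 6]
ES = 6 + 6 = 12

12


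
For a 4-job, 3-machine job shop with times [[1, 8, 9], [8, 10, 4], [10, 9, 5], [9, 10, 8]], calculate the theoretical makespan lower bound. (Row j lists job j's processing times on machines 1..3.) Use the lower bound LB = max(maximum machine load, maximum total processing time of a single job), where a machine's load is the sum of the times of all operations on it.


Machine loads:
  Machine 1: 1 + 8 + 10 + 9 = 28
  Machine 2: 8 + 10 + 9 + 10 = 37
  Machine 3: 9 + 4 + 5 + 8 = 26
Max machine load = 37
Job totals:
  Job 1: 18
  Job 2: 22
  Job 3: 24
  Job 4: 27
Max job total = 27
Lower bound = max(37, 27) = 37

37


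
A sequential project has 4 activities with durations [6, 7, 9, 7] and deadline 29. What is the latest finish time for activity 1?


LF(activity 1) = deadline - sum of successor durations
Successors: activities 2 through 4 with durations [7, 9, 7]
Sum of successor durations = 23
LF = 29 - 23 = 6

6


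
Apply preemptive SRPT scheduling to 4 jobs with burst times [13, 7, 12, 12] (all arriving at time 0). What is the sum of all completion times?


Since all jobs arrive at t=0, SRPT equals SPT ordering.
SPT order: [7, 12, 12, 13]
Completion times:
  Job 1: p=7, C=7
  Job 2: p=12, C=19
  Job 3: p=12, C=31
  Job 4: p=13, C=44
Total completion time = 7 + 19 + 31 + 44 = 101

101


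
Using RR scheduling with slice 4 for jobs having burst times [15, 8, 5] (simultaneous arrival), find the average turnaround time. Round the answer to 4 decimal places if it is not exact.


Time quantum = 4
Execution trace:
  J1 runs 4 units, time = 4
  J2 runs 4 units, time = 8
  J3 runs 4 units, time = 12
  J1 runs 4 units, time = 16
  J2 runs 4 units, time = 20
  J3 runs 1 units, time = 21
  J1 runs 4 units, time = 25
  J1 runs 3 units, time = 28
Finish times: [28, 20, 21]
Average turnaround = 69/3 = 23.0

23.0


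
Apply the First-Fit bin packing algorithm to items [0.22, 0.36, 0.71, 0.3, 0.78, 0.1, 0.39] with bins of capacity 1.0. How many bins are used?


Place items sequentially using First-Fit:
  Item 0.22 -> new Bin 1
  Item 0.36 -> Bin 1 (now 0.58)
  Item 0.71 -> new Bin 2
  Item 0.3 -> Bin 1 (now 0.88)
  Item 0.78 -> new Bin 3
  Item 0.1 -> Bin 1 (now 0.98)
  Item 0.39 -> new Bin 4
Total bins used = 4

4


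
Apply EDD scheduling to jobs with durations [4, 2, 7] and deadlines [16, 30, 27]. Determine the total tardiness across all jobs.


Sort by due date (EDD order): [(4, 16), (7, 27), (2, 30)]
Compute completion times and tardiness:
  Job 1: p=4, d=16, C=4, tardiness=max(0,4-16)=0
  Job 2: p=7, d=27, C=11, tardiness=max(0,11-27)=0
  Job 3: p=2, d=30, C=13, tardiness=max(0,13-30)=0
Total tardiness = 0

0


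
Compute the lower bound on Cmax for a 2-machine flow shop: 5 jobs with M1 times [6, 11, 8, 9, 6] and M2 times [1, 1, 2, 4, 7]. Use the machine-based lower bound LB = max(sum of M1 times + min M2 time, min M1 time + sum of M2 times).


LB1 = sum(M1 times) + min(M2 times) = 40 + 1 = 41
LB2 = min(M1 times) + sum(M2 times) = 6 + 15 = 21
Lower bound = max(LB1, LB2) = max(41, 21) = 41

41


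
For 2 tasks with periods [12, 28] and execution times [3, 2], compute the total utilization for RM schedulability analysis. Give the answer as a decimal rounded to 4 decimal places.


Compute individual utilizations (exact fractions):
  Task 1: C/T = 3/12 = 1/4 (approx. 0.25)
  Task 2: C/T = 2/28 = 1/14 (approx. 0.0714)
Total utilization U = 1/4 + 1/14 = 9/28
Rounded to 4 decimal places: U = 0.3214
RM (Liu & Layland) bound for 2 tasks = 0.828427; compare with U = 9/28 (approx. 0.321429)
U <= bound, so schedulable by RM sufficient condition.

0.3214


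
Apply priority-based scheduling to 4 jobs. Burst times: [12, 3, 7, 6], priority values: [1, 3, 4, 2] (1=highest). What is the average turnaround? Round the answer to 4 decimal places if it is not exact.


Sort by priority (ascending = highest first):
Order: [(1, 12), (2, 6), (3, 3), (4, 7)]
Completion times:
  Priority 1, burst=12, C=12
  Priority 2, burst=6, C=18
  Priority 3, burst=3, C=21
  Priority 4, burst=7, C=28
Average turnaround = 79/4 = 19.75

19.75


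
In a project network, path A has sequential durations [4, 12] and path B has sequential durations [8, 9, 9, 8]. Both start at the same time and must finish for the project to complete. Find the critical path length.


Path A total = 4 + 12 = 16
Path B total = 8 + 9 + 9 + 8 = 34
Critical path = longest path = max(16, 34) = 34

34


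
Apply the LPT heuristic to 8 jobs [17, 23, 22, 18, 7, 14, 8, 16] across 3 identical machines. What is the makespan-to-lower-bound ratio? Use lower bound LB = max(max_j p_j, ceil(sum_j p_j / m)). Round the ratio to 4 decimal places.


LPT order: [23, 22, 18, 17, 16, 14, 8, 7]
Machine loads after assignment: [44, 38, 43]
LPT makespan = 44
Lower bound = max(max_job, ceil(total/3)) = max(23, 42) = 42
Ratio = 44 / 42 = 1.0476

1.0476


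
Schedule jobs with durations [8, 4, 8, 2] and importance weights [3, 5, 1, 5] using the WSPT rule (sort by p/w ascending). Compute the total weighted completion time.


Compute p/w ratios and sort ascending (WSPT): [(2, 5), (4, 5), (8, 3), (8, 1)]
Compute weighted completion times:
  Job (p=2,w=5): C=2, w*C=5*2=10
  Job (p=4,w=5): C=6, w*C=5*6=30
  Job (p=8,w=3): C=14, w*C=3*14=42
  Job (p=8,w=1): C=22, w*C=1*22=22
Total weighted completion time = 104

104


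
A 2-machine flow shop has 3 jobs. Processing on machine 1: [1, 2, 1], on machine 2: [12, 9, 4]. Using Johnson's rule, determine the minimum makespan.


Apply Johnson's rule:
  Group 1 (a <= b): [(1, 1, 12), (3, 1, 4), (2, 2, 9)]
  Group 2 (a > b): []
Optimal job order: [1, 3, 2]
Schedule:
  Job 1: M1 done at 1, M2 done at 13
  Job 3: M1 done at 2, M2 done at 17
  Job 2: M1 done at 4, M2 done at 26
Makespan = 26

26


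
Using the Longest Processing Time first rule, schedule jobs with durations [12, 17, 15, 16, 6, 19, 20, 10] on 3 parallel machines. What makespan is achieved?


Sort jobs in decreasing order (LPT): [20, 19, 17, 16, 15, 12, 10, 6]
Assign each job to the least loaded machine:
  Machine 1: jobs [20, 12, 10], load = 42
  Machine 2: jobs [19, 15], load = 34
  Machine 3: jobs [17, 16, 6], load = 39
Makespan = max load = 42

42


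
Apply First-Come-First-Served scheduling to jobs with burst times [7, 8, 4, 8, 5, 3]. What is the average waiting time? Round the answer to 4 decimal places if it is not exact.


FCFS order (as given): [7, 8, 4, 8, 5, 3]
Waiting times:
  Job 1: wait = 0
  Job 2: wait = 7
  Job 3: wait = 15
  Job 4: wait = 19
  Job 5: wait = 27
  Job 6: wait = 32
Sum of waiting times = 100
Average waiting time = 100/6 = 16.6667

16.6667


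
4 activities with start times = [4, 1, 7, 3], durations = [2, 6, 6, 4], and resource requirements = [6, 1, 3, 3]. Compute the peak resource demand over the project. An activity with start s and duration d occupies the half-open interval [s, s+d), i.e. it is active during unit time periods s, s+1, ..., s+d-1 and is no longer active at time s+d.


Each activity i is active on [start_i, start_i + duration_i).
Compute total resource usage per time slot:
  t=0: active resources = [], total = 0
  t=1: active resources = [1], total = 1
  t=2: active resources = [1], total = 1
  t=3: active resources = [1, 3], total = 4
  t=4: active resources = [6, 1, 3], total = 10
  t=5: active resources = [6, 1, 3], total = 10
  t=6: active resources = [1, 3], total = 4
  t=7: active resources = [3], total = 3
  t=8: active resources = [3], total = 3
  t=9: active resources = [3], total = 3
  t=10: active resources = [3], total = 3
  t=11: active resources = [3], total = 3
  t=12: active resources = [3], total = 3
Peak resource demand = 10

10


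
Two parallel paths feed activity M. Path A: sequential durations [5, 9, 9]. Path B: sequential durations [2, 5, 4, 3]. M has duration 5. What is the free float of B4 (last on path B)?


ES(B4) = sum of predecessors on chain B = 11
EF(B4) = ES + duration = 11 + 3 = 14
Successor of B4 is M. ES(M) = max(sum(A), sum(B)) = max(23, 14) = 23
Free float = ES(successor) - EF(current) = 23 - 14 = 9

9


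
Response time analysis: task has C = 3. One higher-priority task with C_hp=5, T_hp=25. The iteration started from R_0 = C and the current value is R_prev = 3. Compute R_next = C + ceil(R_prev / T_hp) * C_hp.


R_next = C + ceil(R_prev / T_hp) * C_hp
ceil(3 / 25) = ceil(0.12) = 1
Interference = 1 * 5 = 5
R_next = 3 + 5 = 8

8


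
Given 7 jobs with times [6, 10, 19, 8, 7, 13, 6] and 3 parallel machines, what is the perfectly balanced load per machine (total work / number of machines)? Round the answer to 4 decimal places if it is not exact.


Total processing time = 6 + 10 + 19 + 8 + 7 + 13 + 6 = 69
Number of machines = 3
Ideal balanced load = 69 / 3 = 23.0

23.0


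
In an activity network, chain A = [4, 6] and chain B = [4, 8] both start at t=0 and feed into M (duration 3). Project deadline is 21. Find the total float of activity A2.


Forward pass: ES(A2) = sum of predecessors on chain A = 4
EF = ES + duration = 4 + 6 = 10
Backward pass: LF(M) = deadline = 21; LS(M) = 21 - 3 = 18
LF(A2) = LS(M) - sum(successors on chain A) = 18 - 0 = 18
LS = LF - duration = 18 - 6 = 12
Total float = LS - ES = 12 - 4 = 8

8


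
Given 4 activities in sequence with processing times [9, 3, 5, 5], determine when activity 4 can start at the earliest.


Activity 4 starts after activities 1 through 3 complete.
Predecessor durations: [9, 3, 5]
ES = 9 + 3 + 5 = 17

17


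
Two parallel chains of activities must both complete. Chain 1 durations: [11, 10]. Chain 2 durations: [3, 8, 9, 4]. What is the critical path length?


Path A total = 11 + 10 = 21
Path B total = 3 + 8 + 9 + 4 = 24
Critical path = longest path = max(21, 24) = 24

24


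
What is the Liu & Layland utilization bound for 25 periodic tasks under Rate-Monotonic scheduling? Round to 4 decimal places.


Compute 2^(1/25) = 1.0281138267
Subtract 1: 1.0281138267 - 1 = 0.0281138267
Multiply by n: 25 * 0.0281138267 = 0.7028456675
Round to 4 dp: 0.7028

0.7028


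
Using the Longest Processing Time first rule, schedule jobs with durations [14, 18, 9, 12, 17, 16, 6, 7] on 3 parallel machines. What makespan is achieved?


Sort jobs in decreasing order (LPT): [18, 17, 16, 14, 12, 9, 7, 6]
Assign each job to the least loaded machine:
  Machine 1: jobs [18, 9, 7], load = 34
  Machine 2: jobs [17, 12, 6], load = 35
  Machine 3: jobs [16, 14], load = 30
Makespan = max load = 35

35


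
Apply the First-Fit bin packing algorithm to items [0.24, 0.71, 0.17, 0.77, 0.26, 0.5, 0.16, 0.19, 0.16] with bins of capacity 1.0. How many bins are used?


Place items sequentially using First-Fit:
  Item 0.24 -> new Bin 1
  Item 0.71 -> Bin 1 (now 0.95)
  Item 0.17 -> new Bin 2
  Item 0.77 -> Bin 2 (now 0.94)
  Item 0.26 -> new Bin 3
  Item 0.5 -> Bin 3 (now 0.76)
  Item 0.16 -> Bin 3 (now 0.92)
  Item 0.19 -> new Bin 4
  Item 0.16 -> Bin 4 (now 0.35)
Total bins used = 4

4


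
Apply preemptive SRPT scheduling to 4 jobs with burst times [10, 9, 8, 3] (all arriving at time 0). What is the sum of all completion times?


Since all jobs arrive at t=0, SRPT equals SPT ordering.
SPT order: [3, 8, 9, 10]
Completion times:
  Job 1: p=3, C=3
  Job 2: p=8, C=11
  Job 3: p=9, C=20
  Job 4: p=10, C=30
Total completion time = 3 + 11 + 20 + 30 = 64

64


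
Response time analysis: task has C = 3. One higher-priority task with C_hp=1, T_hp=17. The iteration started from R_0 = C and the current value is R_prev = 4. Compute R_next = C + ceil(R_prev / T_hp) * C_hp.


R_next = C + ceil(R_prev / T_hp) * C_hp
ceil(4 / 17) = ceil(0.2353) = 1
Interference = 1 * 1 = 1
R_next = 3 + 1 = 4
R_next = R_prev, so the iteration has converged (response time = 4).

4


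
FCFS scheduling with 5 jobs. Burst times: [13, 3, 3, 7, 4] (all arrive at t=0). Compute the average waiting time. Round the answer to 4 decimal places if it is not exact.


FCFS order (as given): [13, 3, 3, 7, 4]
Waiting times:
  Job 1: wait = 0
  Job 2: wait = 13
  Job 3: wait = 16
  Job 4: wait = 19
  Job 5: wait = 26
Sum of waiting times = 74
Average waiting time = 74/5 = 14.8

14.8


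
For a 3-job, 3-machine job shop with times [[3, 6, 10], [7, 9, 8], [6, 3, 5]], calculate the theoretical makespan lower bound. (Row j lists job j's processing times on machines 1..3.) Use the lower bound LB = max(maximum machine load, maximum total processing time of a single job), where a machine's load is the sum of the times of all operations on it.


Machine loads:
  Machine 1: 3 + 7 + 6 = 16
  Machine 2: 6 + 9 + 3 = 18
  Machine 3: 10 + 8 + 5 = 23
Max machine load = 23
Job totals:
  Job 1: 19
  Job 2: 24
  Job 3: 14
Max job total = 24
Lower bound = max(23, 24) = 24

24


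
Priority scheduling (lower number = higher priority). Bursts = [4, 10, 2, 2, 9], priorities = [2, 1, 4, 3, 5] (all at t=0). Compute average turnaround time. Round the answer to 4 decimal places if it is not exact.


Sort by priority (ascending = highest first):
Order: [(1, 10), (2, 4), (3, 2), (4, 2), (5, 9)]
Completion times:
  Priority 1, burst=10, C=10
  Priority 2, burst=4, C=14
  Priority 3, burst=2, C=16
  Priority 4, burst=2, C=18
  Priority 5, burst=9, C=27
Average turnaround = 85/5 = 17.0

17.0


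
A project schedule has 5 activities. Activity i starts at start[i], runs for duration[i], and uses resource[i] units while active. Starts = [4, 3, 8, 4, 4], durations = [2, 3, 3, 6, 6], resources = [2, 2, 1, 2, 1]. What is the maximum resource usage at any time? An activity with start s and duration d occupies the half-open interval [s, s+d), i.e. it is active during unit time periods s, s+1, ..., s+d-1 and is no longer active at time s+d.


Each activity i is active on [start_i, start_i + duration_i).
Compute total resource usage per time slot:
  t=0: active resources = [], total = 0
  t=1: active resources = [], total = 0
  t=2: active resources = [], total = 0
  t=3: active resources = [2], total = 2
  t=4: active resources = [2, 2, 2, 1], total = 7
  t=5: active resources = [2, 2, 2, 1], total = 7
  t=6: active resources = [2, 1], total = 3
  t=7: active resources = [2, 1], total = 3
  t=8: active resources = [1, 2, 1], total = 4
  t=9: active resources = [1, 2, 1], total = 4
  t=10: active resources = [1], total = 1
Peak resource demand = 7

7


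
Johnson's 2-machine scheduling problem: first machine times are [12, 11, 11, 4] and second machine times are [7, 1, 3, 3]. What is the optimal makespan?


Apply Johnson's rule:
  Group 1 (a <= b): []
  Group 2 (a > b): [(1, 12, 7), (3, 11, 3), (4, 4, 3), (2, 11, 1)]
Optimal job order: [1, 3, 4, 2]
Schedule:
  Job 1: M1 done at 12, M2 done at 19
  Job 3: M1 done at 23, M2 done at 26
  Job 4: M1 done at 27, M2 done at 30
  Job 2: M1 done at 38, M2 done at 39
Makespan = 39

39


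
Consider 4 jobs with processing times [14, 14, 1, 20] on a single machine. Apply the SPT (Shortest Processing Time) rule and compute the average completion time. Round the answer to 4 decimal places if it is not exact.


Sort jobs by processing time (SPT order): [1, 14, 14, 20]
Compute completion times sequentially:
  Job 1: processing = 1, completes at 1
  Job 2: processing = 14, completes at 15
  Job 3: processing = 14, completes at 29
  Job 4: processing = 20, completes at 49
Sum of completion times = 94
Average completion time = 94/4 = 23.5

23.5


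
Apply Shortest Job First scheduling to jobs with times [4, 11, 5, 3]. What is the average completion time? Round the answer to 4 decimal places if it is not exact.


SJF order (ascending): [3, 4, 5, 11]
Completion times:
  Job 1: burst=3, C=3
  Job 2: burst=4, C=7
  Job 3: burst=5, C=12
  Job 4: burst=11, C=23
Average completion = 45/4 = 11.25

11.25


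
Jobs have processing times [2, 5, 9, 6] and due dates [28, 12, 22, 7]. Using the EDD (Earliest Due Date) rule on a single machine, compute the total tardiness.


Sort by due date (EDD order): [(6, 7), (5, 12), (9, 22), (2, 28)]
Compute completion times and tardiness:
  Job 1: p=6, d=7, C=6, tardiness=max(0,6-7)=0
  Job 2: p=5, d=12, C=11, tardiness=max(0,11-12)=0
  Job 3: p=9, d=22, C=20, tardiness=max(0,20-22)=0
  Job 4: p=2, d=28, C=22, tardiness=max(0,22-28)=0
Total tardiness = 0

0


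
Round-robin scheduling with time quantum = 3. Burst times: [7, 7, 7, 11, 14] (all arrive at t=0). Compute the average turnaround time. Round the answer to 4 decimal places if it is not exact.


Time quantum = 3
Execution trace:
  J1 runs 3 units, time = 3
  J2 runs 3 units, time = 6
  J3 runs 3 units, time = 9
  J4 runs 3 units, time = 12
  J5 runs 3 units, time = 15
  J1 runs 3 units, time = 18
  J2 runs 3 units, time = 21
  J3 runs 3 units, time = 24
  J4 runs 3 units, time = 27
  J5 runs 3 units, time = 30
  J1 runs 1 units, time = 31
  J2 runs 1 units, time = 32
  J3 runs 1 units, time = 33
  J4 runs 3 units, time = 36
  J5 runs 3 units, time = 39
  J4 runs 2 units, time = 41
  J5 runs 3 units, time = 44
  J5 runs 2 units, time = 46
Finish times: [31, 32, 33, 41, 46]
Average turnaround = 183/5 = 36.6

36.6


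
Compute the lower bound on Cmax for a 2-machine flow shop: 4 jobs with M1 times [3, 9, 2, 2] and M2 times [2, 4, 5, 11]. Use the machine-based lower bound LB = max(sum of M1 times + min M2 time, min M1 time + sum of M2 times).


LB1 = sum(M1 times) + min(M2 times) = 16 + 2 = 18
LB2 = min(M1 times) + sum(M2 times) = 2 + 22 = 24
Lower bound = max(LB1, LB2) = max(18, 24) = 24

24


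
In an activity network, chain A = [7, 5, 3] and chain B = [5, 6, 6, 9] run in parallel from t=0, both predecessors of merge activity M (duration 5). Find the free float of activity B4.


ES(B4) = sum of predecessors on chain B = 17
EF(B4) = ES + duration = 17 + 9 = 26
Successor of B4 is M. ES(M) = max(sum(A), sum(B)) = max(15, 26) = 26
Free float = ES(successor) - EF(current) = 26 - 26 = 0

0


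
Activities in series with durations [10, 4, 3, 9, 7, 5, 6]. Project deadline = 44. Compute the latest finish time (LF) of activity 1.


LF(activity 1) = deadline - sum of successor durations
Successors: activities 2 through 7 with durations [4, 3, 9, 7, 5, 6]
Sum of successor durations = 34
LF = 44 - 34 = 10

10


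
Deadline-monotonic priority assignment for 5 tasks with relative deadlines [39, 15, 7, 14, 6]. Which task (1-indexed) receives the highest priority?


Sort tasks by relative deadline (ascending):
  Task 5: deadline = 6
  Task 3: deadline = 7
  Task 4: deadline = 14
  Task 2: deadline = 15
  Task 1: deadline = 39
Priority order (highest first): [5, 3, 4, 2, 1]
Highest priority task = 5

5


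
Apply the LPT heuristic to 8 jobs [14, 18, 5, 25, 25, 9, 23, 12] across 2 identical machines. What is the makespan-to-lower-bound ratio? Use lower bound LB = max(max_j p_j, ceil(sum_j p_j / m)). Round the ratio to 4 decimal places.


LPT order: [25, 25, 23, 18, 14, 12, 9, 5]
Machine loads after assignment: [65, 66]
LPT makespan = 66
Lower bound = max(max_job, ceil(total/2)) = max(25, 66) = 66
Ratio = 66 / 66 = 1.0

1.0


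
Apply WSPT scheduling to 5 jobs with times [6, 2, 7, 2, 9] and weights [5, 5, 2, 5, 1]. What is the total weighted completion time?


Compute p/w ratios and sort ascending (WSPT): [(2, 5), (2, 5), (6, 5), (7, 2), (9, 1)]
Compute weighted completion times:
  Job (p=2,w=5): C=2, w*C=5*2=10
  Job (p=2,w=5): C=4, w*C=5*4=20
  Job (p=6,w=5): C=10, w*C=5*10=50
  Job (p=7,w=2): C=17, w*C=2*17=34
  Job (p=9,w=1): C=26, w*C=1*26=26
Total weighted completion time = 140

140


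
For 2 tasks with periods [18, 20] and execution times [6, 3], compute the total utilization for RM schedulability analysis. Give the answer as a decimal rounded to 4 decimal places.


Compute individual utilizations (exact fractions):
  Task 1: C/T = 6/18 = 1/3 (approx. 0.3333)
  Task 2: C/T = 3/20 (approx. 0.15)
Total utilization U = 1/3 + 3/20 = 29/60
Rounded to 4 decimal places: U = 0.4833
RM (Liu & Layland) bound for 2 tasks = 0.828427; compare with U = 29/60 (approx. 0.483333)
U <= bound, so schedulable by RM sufficient condition.

0.4833


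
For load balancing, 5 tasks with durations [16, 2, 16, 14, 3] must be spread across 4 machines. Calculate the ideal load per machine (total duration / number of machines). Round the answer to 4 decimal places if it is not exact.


Total processing time = 16 + 2 + 16 + 14 + 3 = 51
Number of machines = 4
Ideal balanced load = 51 / 4 = 12.75

12.75


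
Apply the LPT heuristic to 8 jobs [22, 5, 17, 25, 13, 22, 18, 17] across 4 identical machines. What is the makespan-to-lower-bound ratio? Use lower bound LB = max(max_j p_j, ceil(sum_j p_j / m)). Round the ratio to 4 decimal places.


LPT order: [25, 22, 22, 18, 17, 17, 13, 5]
Machine loads after assignment: [30, 39, 35, 35]
LPT makespan = 39
Lower bound = max(max_job, ceil(total/4)) = max(25, 35) = 35
Ratio = 39 / 35 = 1.1143

1.1143


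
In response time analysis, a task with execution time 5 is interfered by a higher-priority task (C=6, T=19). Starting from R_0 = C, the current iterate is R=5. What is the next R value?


R_next = C + ceil(R_prev / T_hp) * C_hp
ceil(5 / 19) = ceil(0.2632) = 1
Interference = 1 * 6 = 6
R_next = 5 + 6 = 11

11


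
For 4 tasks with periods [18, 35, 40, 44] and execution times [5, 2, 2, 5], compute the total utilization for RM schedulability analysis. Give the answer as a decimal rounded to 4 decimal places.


Compute individual utilizations (exact fractions):
  Task 1: C/T = 5/18 (approx. 0.2778)
  Task 2: C/T = 2/35 (approx. 0.0571)
  Task 3: C/T = 2/40 = 1/20 (approx. 0.05)
  Task 4: C/T = 5/44 (approx. 0.1136)
Total utilization U = 5/18 + 2/35 + 1/20 + 5/44 = 691/1386
Rounded to 4 decimal places: U = 0.4986
RM (Liu & Layland) bound for 4 tasks = 0.756828; compare with U = 691/1386 (approx. 0.498557)
U <= bound, so schedulable by RM sufficient condition.

0.4986


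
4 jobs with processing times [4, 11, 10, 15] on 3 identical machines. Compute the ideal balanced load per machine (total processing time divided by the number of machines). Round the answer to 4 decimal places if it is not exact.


Total processing time = 4 + 11 + 10 + 15 = 40
Number of machines = 3
Ideal balanced load = 40 / 3 = 13.3333

13.3333


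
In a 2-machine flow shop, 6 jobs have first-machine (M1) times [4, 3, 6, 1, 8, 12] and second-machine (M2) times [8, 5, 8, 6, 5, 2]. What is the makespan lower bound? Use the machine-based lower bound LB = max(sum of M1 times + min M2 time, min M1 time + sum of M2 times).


LB1 = sum(M1 times) + min(M2 times) = 34 + 2 = 36
LB2 = min(M1 times) + sum(M2 times) = 1 + 34 = 35
Lower bound = max(LB1, LB2) = max(36, 35) = 36

36
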